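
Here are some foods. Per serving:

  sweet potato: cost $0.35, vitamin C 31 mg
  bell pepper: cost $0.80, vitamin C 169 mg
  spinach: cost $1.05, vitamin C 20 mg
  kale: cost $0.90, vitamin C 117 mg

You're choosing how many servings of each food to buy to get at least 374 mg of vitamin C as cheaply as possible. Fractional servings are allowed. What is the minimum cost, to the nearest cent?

$1.77

Cost per mg of vitamin C: bell pepper $0.0047, kale $0.0077, sweet potato $0.0113, spinach $0.0525.
With no serving limits, use only bell pepper: 374 mg / 169 mg = 2.213 servings × $0.80 = $1.77.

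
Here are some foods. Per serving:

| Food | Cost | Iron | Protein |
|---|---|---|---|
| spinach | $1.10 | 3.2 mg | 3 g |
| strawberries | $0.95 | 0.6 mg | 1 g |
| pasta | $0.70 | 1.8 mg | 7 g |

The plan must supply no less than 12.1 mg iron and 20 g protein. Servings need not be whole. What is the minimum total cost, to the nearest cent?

$4.29

With two linear requirements the optimum uses one or two foods; enumerate the corners.
spinach only: max(12.1/3.2, 20/3) = 6.667 servings → $7.33.
strawberries only: max(12.1/0.6, 20/1) = 20.17 servings → $19.16.
pasta only: max(12.1/1.8, 20/7) = 6.722 servings → $4.71.
spinach + strawberries with both tight: 0.07143 servings and 19.79 servings → $18.88.
spinach + pasta with both tight: 2.865 servings and 1.629 servings → $4.29.
strawberries + pasta: the both-tight solution has a negative serving — not a feasible corner.
The minimum over all feasible corners is $4.29.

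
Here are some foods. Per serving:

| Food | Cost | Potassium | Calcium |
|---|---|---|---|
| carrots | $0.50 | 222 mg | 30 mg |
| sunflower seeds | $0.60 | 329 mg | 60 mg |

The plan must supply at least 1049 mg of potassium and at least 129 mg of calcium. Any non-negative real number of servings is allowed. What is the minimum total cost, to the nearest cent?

$1.91

carrots only: max(1049/222, 129/30) = 4.725 servings → $2.36.
sunflower seeds only: max(1049/329, 129/60) = 3.188 servings → $1.91.
carrots + sunflower seeds with both targets exact would need a negative amount; discard.
The minimum over all feasible corners is $1.91.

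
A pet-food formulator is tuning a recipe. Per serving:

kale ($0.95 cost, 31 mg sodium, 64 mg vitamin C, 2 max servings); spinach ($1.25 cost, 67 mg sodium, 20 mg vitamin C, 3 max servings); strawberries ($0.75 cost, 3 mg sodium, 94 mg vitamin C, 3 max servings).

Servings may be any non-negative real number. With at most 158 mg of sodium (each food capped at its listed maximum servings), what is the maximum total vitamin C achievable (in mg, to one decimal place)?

436.0 mg

Vitamin C per mg sodium: strawberries 31.33, kale 2.065, spinach 0.2985.
Take 3 servings of strawberries: uses 9 mg sodium, +282.0 mg vitamin C (running total 282.0 mg).
Take 2 servings of kale: uses 62 mg sodium, +128.0 mg vitamin C (running total 410.0 mg).
Take 1.299 servings of spinach: uses 87 mg sodium, +26.0 mg vitamin C (running total 436.0 mg).
Greedy by best ratio exhausts the sodium allowance optimally: 436.0 mg.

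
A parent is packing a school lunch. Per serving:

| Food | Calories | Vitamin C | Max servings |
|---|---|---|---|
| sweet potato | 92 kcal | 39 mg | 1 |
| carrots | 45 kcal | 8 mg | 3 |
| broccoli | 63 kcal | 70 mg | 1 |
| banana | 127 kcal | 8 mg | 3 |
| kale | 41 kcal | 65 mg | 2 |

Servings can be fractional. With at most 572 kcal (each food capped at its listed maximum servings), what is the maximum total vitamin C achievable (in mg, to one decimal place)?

275.6 mg

Vitamin C per kcal: kale 1.585, broccoli 1.111, sweet potato 0.4239, carrots 0.1778, banana 0.06299.
Take 2 servings of kale: uses 82 kcal, +130.0 mg vitamin C (running total 130.0 mg).
Take 1 serving of broccoli: uses 63 kcal, +70.0 mg vitamin C (running total 200.0 mg).
Take 1 serving of sweet potato: uses 92 kcal, +39.0 mg vitamin C (running total 239.0 mg).
Take 3 servings of carrots: uses 135 kcal, +24.0 mg vitamin C (running total 263.0 mg).
Take 1.575 servings of banana: uses 200 kcal, +12.6 mg vitamin C (running total 275.6 mg).
Greedy by best ratio exhausts the calories allowance optimally: 275.6 mg.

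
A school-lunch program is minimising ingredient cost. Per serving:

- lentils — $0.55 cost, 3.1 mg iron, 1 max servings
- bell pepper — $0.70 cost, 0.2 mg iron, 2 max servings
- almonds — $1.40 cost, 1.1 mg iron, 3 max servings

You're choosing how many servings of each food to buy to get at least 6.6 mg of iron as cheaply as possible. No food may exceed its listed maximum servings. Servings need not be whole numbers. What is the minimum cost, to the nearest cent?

$5.45

Cost per mg of iron: lentils $0.1774, almonds $1.2727, bell pepper $3.5000.
Take 1 serving of lentils: +3.1 mg iron for $0.55 (total $0.55, still need 3.5 mg).
Take 3 servings of almonds: +3.3 mg iron for $4.20 (total $4.75, still need 0.2 mg).
Take 1 serving of bell pepper: +0.2 mg iron for $0.70 (total $5.45, still need 0.0 mg).
Greedy by cheapest-per-mg is optimal for a single linear constraint, so the minimum cost is $5.45.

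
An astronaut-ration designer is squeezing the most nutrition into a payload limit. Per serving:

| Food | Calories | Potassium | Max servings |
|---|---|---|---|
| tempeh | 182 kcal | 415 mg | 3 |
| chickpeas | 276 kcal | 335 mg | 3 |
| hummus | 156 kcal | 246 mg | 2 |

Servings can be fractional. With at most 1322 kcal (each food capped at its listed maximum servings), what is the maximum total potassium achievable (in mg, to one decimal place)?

Potassium per kcal: tempeh 2.28, hummus 1.577, chickpeas 1.214.
Take 3 servings of tempeh: uses 546 kcal, +1245.0 mg potassium (running total 1245.0 mg).
Take 2 servings of hummus: uses 312 kcal, +492.0 mg potassium (running total 1737.0 mg).
Take 1.681 servings of chickpeas: uses 464 kcal, +563.2 mg potassium (running total 2300.2 mg).
Filling greedily by potassium-per-kcal is optimal for one linear limit, giving 2300.2 mg.

2300.2 mg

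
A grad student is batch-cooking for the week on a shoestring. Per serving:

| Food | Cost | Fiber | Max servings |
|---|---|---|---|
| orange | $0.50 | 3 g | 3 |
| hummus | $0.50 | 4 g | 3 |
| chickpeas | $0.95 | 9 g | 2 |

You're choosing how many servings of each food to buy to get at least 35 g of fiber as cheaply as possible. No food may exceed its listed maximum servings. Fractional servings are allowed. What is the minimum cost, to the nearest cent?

Cost per g of fiber: chickpeas $0.1056, hummus $0.1250, orange $0.1667.
Take 2 servings of chickpeas: +18.0 g fiber for $1.90 (total $1.90, still need 17.0 g).
Take 3 servings of hummus: +12.0 g fiber for $1.50 (total $3.40, still need 5.0 g).
Take 1.667 servings of orange: +5.0 g fiber for $0.83 (total $4.23, still need 0.0 g).
Filling from the cheapest source first is optimal under one linear minimum: $4.23.

$4.23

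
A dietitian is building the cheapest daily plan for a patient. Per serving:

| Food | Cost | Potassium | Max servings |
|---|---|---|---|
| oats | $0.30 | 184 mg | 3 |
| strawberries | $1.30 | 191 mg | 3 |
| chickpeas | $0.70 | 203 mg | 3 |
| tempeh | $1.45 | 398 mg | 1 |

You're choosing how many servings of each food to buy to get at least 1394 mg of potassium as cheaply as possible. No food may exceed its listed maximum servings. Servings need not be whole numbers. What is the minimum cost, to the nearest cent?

Cost per mg of potassium: oats $0.0016, chickpeas $0.0034, tempeh $0.0036, strawberries $0.0068.
Take 3 servings of oats: +552.0 mg potassium for $0.90 (total $0.90, still need 842.0 mg).
Take 3 servings of chickpeas: +609.0 mg potassium for $2.10 (total $3.00, still need 233.0 mg).
Take 0.5854 servings of tempeh: +233.0 mg potassium for $0.85 (total $3.85, still need 0.0 mg).
Filling from the cheapest source first is optimal under one linear minimum: $3.85.

$3.85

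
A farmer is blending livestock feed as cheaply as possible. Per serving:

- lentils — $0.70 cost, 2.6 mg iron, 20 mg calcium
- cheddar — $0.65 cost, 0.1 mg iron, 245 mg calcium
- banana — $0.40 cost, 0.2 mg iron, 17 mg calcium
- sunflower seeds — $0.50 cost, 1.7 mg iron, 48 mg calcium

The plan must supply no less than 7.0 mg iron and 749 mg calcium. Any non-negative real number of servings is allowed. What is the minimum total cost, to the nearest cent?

An LP optimum is at a vertex; with two nutrient constraints at most two foods are used. Check each candidate.
lentils only: max(7.0/2.6, 749/20) = 37.45 servings → $26.21.
cheddar only: max(7.0/0.1, 749/245) = 70 servings → $45.50.
banana only: max(7.0/0.2, 749/17) = 44.06 servings → $17.62.
sunflower seeds only: max(7.0/1.7, 749/48) = 15.6 servings → $7.80.
lentils + cheddar with both tight: 2.583 servings and 2.846 servings → $3.66.
lentils + banana: the both-tight solution has a negative serving — not a feasible corner.
lentils + sunflower seeds: the both-tight solution has a negative serving — not a feasible corner.
cheddar + banana with both tight: 0.6512 servings and 34.67 servings → $14.29.
cheddar + sunflower seeds with both tight: 2.277 servings and 3.984 servings → $3.47.
banana + sunflower seeds with both targets exact would need a negative amount; discard.
The minimum over all feasible corners is $3.47.

$3.47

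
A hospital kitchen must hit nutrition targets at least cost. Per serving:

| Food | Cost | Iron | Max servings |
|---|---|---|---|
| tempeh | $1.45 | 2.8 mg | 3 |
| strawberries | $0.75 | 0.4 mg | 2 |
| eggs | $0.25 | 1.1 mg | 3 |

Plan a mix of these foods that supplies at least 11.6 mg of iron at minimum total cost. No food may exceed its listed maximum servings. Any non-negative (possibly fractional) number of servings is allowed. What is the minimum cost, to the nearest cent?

$5.05

Cost per mg of iron: eggs $0.2273, tempeh $0.5179, strawberries $1.8750.
Take 3 servings of eggs: +3.3 mg iron for $0.75 (total $0.75, still need 8.3 mg).
Take 2.964 servings of tempeh: +8.3 mg iron for $4.30 (total $5.05, still need 0.0 mg).
Filling from the cheapest source first is optimal under one linear minimum: $5.05.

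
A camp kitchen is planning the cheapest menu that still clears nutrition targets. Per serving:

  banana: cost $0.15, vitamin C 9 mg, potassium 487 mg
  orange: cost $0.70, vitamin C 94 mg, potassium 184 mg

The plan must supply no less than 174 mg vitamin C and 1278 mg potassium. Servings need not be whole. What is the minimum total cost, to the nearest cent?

Minimising a linear cost over {vitamin C ≥ 174, potassium ≥ 1278, servings ≥ 0} — the optimum is at a vertex, using one or two foods.
banana only: max(174/9, 1278/487) = 19.33 servings → $2.90.
orange only: max(174/94, 1278/184) = 6.946 servings → $4.86.
banana + orange with both tight: 1.997 servings and 1.66 servings → $1.46.
So the least-cost plan costs $1.46.

$1.46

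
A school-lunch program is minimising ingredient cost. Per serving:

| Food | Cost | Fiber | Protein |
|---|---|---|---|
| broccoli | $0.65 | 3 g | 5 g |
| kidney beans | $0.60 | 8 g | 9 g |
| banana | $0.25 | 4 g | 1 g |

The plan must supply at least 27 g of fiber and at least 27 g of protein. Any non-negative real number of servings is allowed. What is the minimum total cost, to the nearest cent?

$1.98

Compare the cost at each extreme point of the feasible region.
broccoli only: max(27/3, 27/5) = 9 servings → $5.85.
kidney beans only: max(27/8, 27/9) = 3.375 servings → $2.02.
banana only: max(27/4, 27/1) = 27 servings → $6.75.
broccoli + kidney beans: intersection lies outside the first quadrant.
broccoli + banana with both tight: 4.765 servings and 3.176 servings → $3.89.
kidney beans + banana with both tight: 2.893 servings and 0.9643 servings → $1.98.
Cheapest feasible corner: $1.98.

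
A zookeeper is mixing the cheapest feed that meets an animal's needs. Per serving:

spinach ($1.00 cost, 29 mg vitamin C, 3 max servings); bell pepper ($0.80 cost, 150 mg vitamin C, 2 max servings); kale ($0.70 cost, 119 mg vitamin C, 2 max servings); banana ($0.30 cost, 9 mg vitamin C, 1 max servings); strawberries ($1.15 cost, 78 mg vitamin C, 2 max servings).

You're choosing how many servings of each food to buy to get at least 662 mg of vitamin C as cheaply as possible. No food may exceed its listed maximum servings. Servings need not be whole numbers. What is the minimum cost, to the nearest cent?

Cost per mg of vitamin C: bell pepper $0.0053, kale $0.0059, strawberries $0.0147, banana $0.0333, spinach $0.0345.
Take 2 servings of bell pepper: +300.0 mg vitamin C for $1.60 (total $1.60, still need 362.0 mg).
Take 2 servings of kale: +238.0 mg vitamin C for $1.40 (total $3.00, still need 124.0 mg).
Take 1.59 servings of strawberries: +124.0 mg vitamin C for $1.83 (total $4.83, still need 0.0 mg).
Greedy by cheapest-per-mg is optimal for a single linear constraint, so the minimum cost is $4.83.

$4.83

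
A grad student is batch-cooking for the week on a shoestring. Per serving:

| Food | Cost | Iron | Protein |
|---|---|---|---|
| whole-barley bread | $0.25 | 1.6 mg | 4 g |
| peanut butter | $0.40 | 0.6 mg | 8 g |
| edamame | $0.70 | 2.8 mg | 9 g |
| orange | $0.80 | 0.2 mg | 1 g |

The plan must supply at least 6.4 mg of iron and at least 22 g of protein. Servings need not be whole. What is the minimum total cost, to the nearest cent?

whole-barley bread only: max(6.4/1.6, 22/4) = 5.5 servings → $1.38.
peanut butter only: max(6.4/0.6, 22/8) = 10.67 servings → $4.27.
edamame only: max(6.4/2.8, 22/9) = 2.444 servings → $1.71.
orange only: max(6.4/0.2, 22/1) = 32 servings → $25.60.
whole-barley bread + peanut butter with both tight: 3.654 servings and 0.9231 servings → $1.28.
whole-barley bread + edamame: intersection lies outside the first quadrant.
whole-barley bread + orange with both tight: 2.5 servings and 12 servings → $10.22.
peanut butter + edamame with both tight: 0.2353 servings and 2.235 servings → $1.66.
peanut butter + orange with both targets exact would need a negative amount; discard.
edamame + orange with both tight: 2 servings and 4 servings → $4.60.
The minimum over all feasible corners is $1.28.

$1.28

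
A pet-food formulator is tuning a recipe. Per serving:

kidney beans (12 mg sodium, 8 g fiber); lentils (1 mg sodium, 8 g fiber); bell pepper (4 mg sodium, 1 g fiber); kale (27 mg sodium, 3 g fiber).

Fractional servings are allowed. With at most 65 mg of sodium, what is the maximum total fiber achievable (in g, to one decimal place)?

520.0 g

Fiber per mg sodium: lentils 8, kidney beans 0.6667, bell pepper 0.25, kale 0.1111.
With no serving limits, spend the whole sodium allowance on lentils: 65 mg / 1 mg × 8 g = 520.0 g.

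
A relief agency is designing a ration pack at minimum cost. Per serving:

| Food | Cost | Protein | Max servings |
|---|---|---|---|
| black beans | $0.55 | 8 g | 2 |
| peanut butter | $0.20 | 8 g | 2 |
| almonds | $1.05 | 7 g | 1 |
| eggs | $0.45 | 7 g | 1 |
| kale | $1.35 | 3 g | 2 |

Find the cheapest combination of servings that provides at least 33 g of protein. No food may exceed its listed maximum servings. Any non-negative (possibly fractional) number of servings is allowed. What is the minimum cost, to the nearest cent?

Cost per g of protein: peanut butter $0.0250, eggs $0.0643, black beans $0.0688, almonds $0.1500, kale $0.4500.
Take 2 servings of peanut butter: +16.0 g protein for $0.40 (total $0.40, still need 17.0 g).
Take 1 serving of eggs: +7.0 g protein for $0.45 (total $0.85, still need 10.0 g).
Take 1.25 servings of black beans: +10.0 g protein for $0.69 (total $1.54, still need 0.0 g).
Filling from the cheapest source first is optimal under one linear minimum: $1.54.

$1.54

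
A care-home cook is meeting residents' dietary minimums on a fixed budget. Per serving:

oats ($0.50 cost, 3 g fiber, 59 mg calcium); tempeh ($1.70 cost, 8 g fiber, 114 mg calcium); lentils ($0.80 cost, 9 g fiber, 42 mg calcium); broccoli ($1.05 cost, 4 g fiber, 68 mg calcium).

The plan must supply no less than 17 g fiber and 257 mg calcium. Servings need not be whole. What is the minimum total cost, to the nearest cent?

With two linear requirements the optimum uses one or two foods; enumerate the corners.
oats only: max(17/3, 257/59) = 5.667 servings → $2.83.
tempeh only: max(17/8, 257/114) = 2.254 servings → $3.83.
lentils only: max(17/9, 257/42) = 6.119 servings → $4.90.
broccoli only: max(17/4, 257/68) = 4.25 servings → $4.46.
oats + tempeh with both tight: 0.9077 servings and 1.785 servings → $3.49.
oats + lentils with both tight: 3.948 servings and 0.5728 servings → $2.43.
oats + broccoli: intersection lies outside the first quadrant.
tempeh + lentils with both targets exact would need a negative amount; discard.
tempeh + broccoli with both tight: 1.455 servings and 1.341 servings → $3.88.
lentils + broccoli with both tight: 0.2883 servings and 3.601 servings → $4.01.
The minimum over all feasible corners is $2.43.

$2.43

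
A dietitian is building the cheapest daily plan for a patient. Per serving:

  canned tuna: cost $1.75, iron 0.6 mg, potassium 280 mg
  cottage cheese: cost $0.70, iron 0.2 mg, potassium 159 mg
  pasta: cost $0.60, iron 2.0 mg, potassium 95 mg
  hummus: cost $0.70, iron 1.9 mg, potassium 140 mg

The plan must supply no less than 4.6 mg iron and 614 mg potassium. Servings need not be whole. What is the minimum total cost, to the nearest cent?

$2.89

canned tuna only: max(4.6/0.6, 614/280) = 7.667 servings → $13.42.
cottage cheese only: max(4.6/0.2, 614/159) = 23 servings → $16.10.
pasta only: max(4.6/2.0, 614/95) = 6.463 servings → $3.88.
hummus only: max(4.6/1.9, 614/140) = 4.386 servings → $3.07.
canned tuna + cottage cheese: intersection lies outside the first quadrant.
canned tuna + pasta with both tight: 1.573 servings and 1.828 servings → $3.85.
canned tuna + hummus with both tight: 1.167 servings and 2.053 servings → $3.48.
cottage cheese + pasta with both tight: 2.645 servings and 2.035 servings → $3.07.
cottage cheese + hummus with both tight: 1.907 servings and 2.22 servings → $2.89.
pasta + hummus with both targets exact would need a negative amount; discard.
Cheapest feasible corner: $2.89.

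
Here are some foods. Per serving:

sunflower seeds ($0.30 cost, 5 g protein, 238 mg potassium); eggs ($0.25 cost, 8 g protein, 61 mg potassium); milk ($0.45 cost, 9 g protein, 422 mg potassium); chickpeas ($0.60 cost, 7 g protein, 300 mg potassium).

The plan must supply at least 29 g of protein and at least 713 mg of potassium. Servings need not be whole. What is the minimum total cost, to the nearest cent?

An LP optimum is at a vertex; with two nutrient constraints at most two foods are used. Check each candidate.
sunflower seeds only: max(29/5, 713/238) = 5.8 servings → $1.74.
eggs only: max(29/8, 713/61) = 11.69 servings → $2.92.
milk only: max(29/9, 713/422) = 3.222 servings → $1.45.
chickpeas only: max(29/7, 713/300) = 4.143 servings → $2.49.
sunflower seeds + eggs with both tight: 2.461 servings and 2.087 servings → $1.26.
sunflower seeds + milk: intersection lies outside the first quadrant.
sunflower seeds + chickpeas: the both-tight solution has a negative serving — not a feasible corner.
eggs + milk with both tight: 2.059 servings and 1.392 servings → $1.14.
eggs + chickpeas with both tight: 1.88 servings and 1.994 servings → $1.67.
milk + chickpeas: the both-tight solution has a negative serving — not a feasible corner.
The minimum over all feasible corners is $1.14.

$1.14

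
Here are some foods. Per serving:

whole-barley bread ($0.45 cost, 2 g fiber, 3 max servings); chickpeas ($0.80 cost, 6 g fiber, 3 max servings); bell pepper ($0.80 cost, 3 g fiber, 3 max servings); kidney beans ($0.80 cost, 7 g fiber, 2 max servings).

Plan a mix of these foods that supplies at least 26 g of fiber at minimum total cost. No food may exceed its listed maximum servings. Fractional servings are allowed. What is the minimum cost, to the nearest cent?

Cost per g of fiber: kidney beans $0.1143, chickpeas $0.1333, whole-barley bread $0.2250, bell pepper $0.2667.
Take 2 servings of kidney beans: +14.0 g fiber for $1.60 (total $1.60, still need 12.0 g).
Take 2 servings of chickpeas: +12.0 g fiber for $1.60 (total $3.20, still need 0.0 g).
Greedy by cheapest-per-g is optimal for a single linear constraint, so the minimum cost is $3.20.

$3.20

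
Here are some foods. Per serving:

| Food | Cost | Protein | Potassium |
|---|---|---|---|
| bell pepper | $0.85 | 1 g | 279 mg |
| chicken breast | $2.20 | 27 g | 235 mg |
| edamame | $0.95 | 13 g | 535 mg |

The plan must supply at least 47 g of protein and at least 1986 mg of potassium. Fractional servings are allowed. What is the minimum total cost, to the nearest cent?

$3.53

Minimising a linear cost over {protein ≥ 47, potassium ≥ 1986, servings ≥ 0} — the optimum is at a vertex, using one or two foods.
bell pepper only: max(47/1, 1986/279) = 47 servings → $39.95.
chicken breast only: max(47/27, 1986/235) = 8.451 servings → $18.59.
edamame only: max(47/13, 1986/535) = 3.712 servings → $3.53.
bell pepper + chicken breast with both tight: 5.834 servings and 1.525 servings → $8.31.
bell pepper + edamame with both tight: 0.2177 servings and 3.599 servings → $3.60.
chicken breast + edamame: intersection lies outside the first quadrant.
So the least-cost plan costs $3.53.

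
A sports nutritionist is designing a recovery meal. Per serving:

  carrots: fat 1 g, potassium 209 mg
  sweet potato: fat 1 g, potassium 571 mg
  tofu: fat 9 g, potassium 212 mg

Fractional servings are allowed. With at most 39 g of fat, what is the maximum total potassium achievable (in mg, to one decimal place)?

Potassium per g fat: sweet potato 571, carrots 209, tofu 23.56.
With no serving limits, spend the whole fat allowance on sweet potato: 39 g / 1 g × 571 mg = 22269.0 mg.

22269.0 mg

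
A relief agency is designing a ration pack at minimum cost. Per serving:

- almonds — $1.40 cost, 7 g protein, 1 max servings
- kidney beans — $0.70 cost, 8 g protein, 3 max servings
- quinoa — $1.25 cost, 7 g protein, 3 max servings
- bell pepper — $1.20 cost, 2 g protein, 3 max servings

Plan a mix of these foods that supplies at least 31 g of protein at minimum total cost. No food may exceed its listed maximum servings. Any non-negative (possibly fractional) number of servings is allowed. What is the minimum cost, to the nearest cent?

$3.35

Cost per g of protein: kidney beans $0.0875, quinoa $0.1786, almonds $0.2000, bell pepper $0.6000.
Take 3 servings of kidney beans: +24.0 g protein for $2.10 (total $2.10, still need 7.0 g).
Take 1 serving of quinoa: +7.0 g protein for $1.25 (total $3.35, still need 0.0 g).
Filling from the cheapest source first is optimal under one linear minimum: $3.35.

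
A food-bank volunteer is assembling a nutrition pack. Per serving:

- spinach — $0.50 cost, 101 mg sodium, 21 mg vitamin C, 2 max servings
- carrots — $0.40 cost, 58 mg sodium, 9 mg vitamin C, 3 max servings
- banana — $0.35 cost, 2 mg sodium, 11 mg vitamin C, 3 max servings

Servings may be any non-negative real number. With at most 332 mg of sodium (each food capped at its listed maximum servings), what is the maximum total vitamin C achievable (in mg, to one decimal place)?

Vitamin C per mg sodium: banana 5.5, spinach 0.2079, carrots 0.1552.
Take 3 servings of banana: uses 6 mg sodium, +33.0 mg vitamin C (running total 33.0 mg).
Take 2 servings of spinach: uses 202 mg sodium, +42.0 mg vitamin C (running total 75.0 mg).
Take 2.138 servings of carrots: uses 124 mg sodium, +19.2 mg vitamin C (running total 94.2 mg).
Filling greedily by vitamin C-per-mg sodium is optimal for one linear limit, giving 94.2 mg.

94.2 mg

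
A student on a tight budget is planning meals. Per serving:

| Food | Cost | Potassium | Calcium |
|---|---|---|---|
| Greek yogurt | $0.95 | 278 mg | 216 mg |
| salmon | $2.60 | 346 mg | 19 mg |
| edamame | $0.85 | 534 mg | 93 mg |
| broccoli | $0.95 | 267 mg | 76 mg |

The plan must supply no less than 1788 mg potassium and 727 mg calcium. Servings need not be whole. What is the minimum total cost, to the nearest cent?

Greek yogurt only: max(1788/278, 727/216) = 6.432 servings → $6.11.
salmon only: max(1788/346, 727/19) = 38.26 servings → $99.48.
edamame only: max(1788/534, 727/93) = 7.817 servings → $6.64.
broccoli only: max(1788/267, 727/76) = 9.566 servings → $9.09.
Greek yogurt + salmon with both tight: 3.133 servings and 2.651 servings → $9.87.
Greek yogurt + edamame with both tight: 2.48 servings and 2.057 servings → $4.10.
Greek yogurt + broccoli with both tight: 1.593 servings and 5.038 servings → $6.30.
salmon + edamame with both targets exact would need a negative amount; discard.
salmon + broccoli: intersection lies outside the first quadrant.
edamame + broccoli: the both-tight solution has a negative serving — not a feasible corner.
The minimum over all feasible corners is $4.10.

$4.10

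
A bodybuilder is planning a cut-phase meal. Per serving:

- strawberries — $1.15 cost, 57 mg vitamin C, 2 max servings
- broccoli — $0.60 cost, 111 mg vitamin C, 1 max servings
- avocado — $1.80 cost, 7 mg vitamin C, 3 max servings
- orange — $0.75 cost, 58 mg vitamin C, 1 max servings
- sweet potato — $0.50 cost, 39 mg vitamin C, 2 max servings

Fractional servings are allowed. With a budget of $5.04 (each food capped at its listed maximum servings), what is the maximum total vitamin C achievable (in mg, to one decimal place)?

Vitamin C per dollar: broccoli 185, sweet potato 78, orange 77.33, strawberries 49.57, avocado 3.889.
Take 1 serving of broccoli: spends $0.60, +111.0 mg vitamin C (running total 111.0 mg).
Take 2 servings of sweet potato: spends $1.00, +78.0 mg vitamin C (running total 189.0 mg).
Take 1 serving of orange: spends $0.75, +58.0 mg vitamin C (running total 247.0 mg).
Take 2 servings of strawberries: spends $2.30, +114.0 mg vitamin C (running total 361.0 mg).
Take 0.2167 servings of avocado: spends $0.39, +1.5 mg vitamin C (running total 362.5 mg).
Greedy by best ratio exhausts the cost allowance optimally: 362.5 mg.

362.5 mg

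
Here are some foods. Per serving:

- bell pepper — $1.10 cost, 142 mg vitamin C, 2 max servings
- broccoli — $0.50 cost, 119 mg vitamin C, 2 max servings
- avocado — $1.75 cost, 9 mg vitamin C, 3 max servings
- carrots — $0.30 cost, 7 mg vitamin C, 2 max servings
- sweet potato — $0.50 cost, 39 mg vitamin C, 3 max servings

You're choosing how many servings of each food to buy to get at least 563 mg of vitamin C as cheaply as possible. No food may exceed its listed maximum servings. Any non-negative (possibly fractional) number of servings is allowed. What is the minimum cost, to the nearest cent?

Cost per mg of vitamin C: broccoli $0.0042, bell pepper $0.0077, sweet potato $0.0128, carrots $0.0429, avocado $0.1944.
Take 2 servings of broccoli: +238.0 mg vitamin C for $1.00 (total $1.00, still need 325.0 mg).
Take 2 servings of bell pepper: +284.0 mg vitamin C for $2.20 (total $3.20, still need 41.0 mg).
Take 1.051 servings of sweet potato: +41.0 mg vitamin C for $0.53 (total $3.73, still need 0.0 mg).
Filling from the cheapest source first is optimal under one linear minimum: $3.73.

$3.73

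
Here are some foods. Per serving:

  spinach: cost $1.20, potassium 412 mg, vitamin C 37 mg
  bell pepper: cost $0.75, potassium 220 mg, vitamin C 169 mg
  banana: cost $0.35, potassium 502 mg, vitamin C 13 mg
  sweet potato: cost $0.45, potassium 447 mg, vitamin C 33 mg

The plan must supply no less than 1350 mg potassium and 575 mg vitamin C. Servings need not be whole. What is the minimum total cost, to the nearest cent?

Two binding constraints pin down two serving amounts, so the optimal mix uses at most two foods. The candidates are each food alone (scaled to the tighter of potassium/vitamin C) and each pair with both constraints tight.
spinach only: max(1350/412, 575/37) = 15.54 servings → $18.65.
bell pepper only: max(1350/220, 575/169) = 6.136 servings → $4.60.
banana only: max(1350/502, 575/13) = 44.23 servings → $15.48.
sweet potato only: max(1350/447, 575/33) = 17.42 servings → $7.84.
spinach + bell pepper with both tight: 1.653 servings and 3.04 servings → $4.26.
spinach + banana: the both-tight solution has a negative serving — not a feasible corner.
spinach + sweet potato: intersection lies outside the first quadrant.
bell pepper + banana with both tight: 3.307 servings and 1.24 servings → $2.91.
bell pepper + sweet potato with both tight: 3.112 servings and 1.489 servings → $3.00.
banana + sweet potato: the both-tight solution has a negative serving — not a feasible corner.
So the least-cost plan costs $2.91.

$2.91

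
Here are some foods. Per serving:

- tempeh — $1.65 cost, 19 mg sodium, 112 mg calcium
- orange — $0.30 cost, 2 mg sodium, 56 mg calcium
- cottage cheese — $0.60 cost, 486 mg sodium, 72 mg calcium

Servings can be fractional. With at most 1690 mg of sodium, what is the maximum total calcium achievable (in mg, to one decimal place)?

47320.0 mg

Calcium per mg sodium: orange 28, tempeh 5.895, cottage cheese 0.1481.
With no serving limits, spend the whole sodium allowance on orange: 1690 mg / 2 mg × 56 mg = 47320.0 mg.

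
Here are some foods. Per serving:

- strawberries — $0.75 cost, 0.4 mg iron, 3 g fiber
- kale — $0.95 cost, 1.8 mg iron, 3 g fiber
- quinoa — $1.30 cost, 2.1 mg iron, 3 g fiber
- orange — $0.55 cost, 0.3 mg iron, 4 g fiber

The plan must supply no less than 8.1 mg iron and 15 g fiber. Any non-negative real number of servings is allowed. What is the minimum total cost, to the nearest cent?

Minimising a linear cost over {iron ≥ 8.1, fiber ≥ 15, servings ≥ 0} — the optimum is at a vertex, using one or two foods.
strawberries only: max(8.1/0.4, 15/3) = 20.25 servings → $15.19.
kale only: max(8.1/1.8, 15/3) = 5 servings → $4.75.
quinoa only: max(8.1/2.1, 15/3) = 5 servings → $6.50.
orange only: max(8.1/0.3, 15/4) = 27 servings → $14.85.
strawberries + kale with both tight: 0.6429 servings and 4.357 servings → $4.62.
strawberries + quinoa with both tight: 1.412 servings and 3.588 servings → $5.72.
strawberries + orange: intersection lies outside the first quadrant.
kale + quinoa: intersection lies outside the first quadrant.
kale + orange with both tight: 4.429 servings and 0.4286 servings → $4.44.
quinoa + orange with both tight: 3.72 servings and 0.96 servings → $5.36.
Cheapest feasible corner: $4.44.

$4.44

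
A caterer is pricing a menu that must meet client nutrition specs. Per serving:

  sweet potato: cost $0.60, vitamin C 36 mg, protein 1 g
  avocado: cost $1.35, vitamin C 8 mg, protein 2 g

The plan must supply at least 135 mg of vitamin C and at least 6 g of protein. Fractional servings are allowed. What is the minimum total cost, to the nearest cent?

For a min-cost LP with two ≥-constraints, a basic feasible solution has at most two positive variables.
sweet potato only: max(135/36, 6/1) = 6 servings → $3.60.
avocado only: max(135/8, 6/2) = 16.88 servings → $22.78.
sweet potato + avocado with both tight: 3.469 servings and 1.266 servings → $3.79.
The minimum over all feasible corners is $3.60.

$3.60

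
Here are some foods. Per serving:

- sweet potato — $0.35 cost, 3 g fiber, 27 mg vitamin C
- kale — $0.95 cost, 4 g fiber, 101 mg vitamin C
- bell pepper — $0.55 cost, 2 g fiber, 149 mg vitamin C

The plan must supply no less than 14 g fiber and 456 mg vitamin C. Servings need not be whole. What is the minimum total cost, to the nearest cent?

$2.43

Check every corner: each single food scaled to meet both minima, and each pair solved so both constraints bind.
sweet potato only: max(14/3, 456/27) = 16.89 servings → $5.91.
kale only: max(14/4, 456/101) = 4.515 servings → $4.29.
bell pepper only: max(14/2, 456/149) = 7 servings → $3.85.
sweet potato + kale: intersection lies outside the first quadrant.
sweet potato + bell pepper with both tight: 2.987 servings and 2.519 servings → $2.43.
kale + bell pepper with both tight: 2.98 servings and 1.041 servings → $3.40.
The minimum over all feasible corners is $2.43.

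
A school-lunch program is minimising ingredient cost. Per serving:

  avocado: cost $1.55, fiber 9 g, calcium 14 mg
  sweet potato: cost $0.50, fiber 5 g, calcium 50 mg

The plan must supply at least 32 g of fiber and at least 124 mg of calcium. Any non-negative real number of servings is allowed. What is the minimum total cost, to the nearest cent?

$3.20

A basic optimal solution has at most two foods positive. Try each food alone and each pair with both targets met exactly.
avocado only: max(32/9, 124/14) = 8.857 servings → $13.73.
sweet potato only: max(32/5, 124/50) = 6.4 servings → $3.20.
avocado + sweet potato with both tight: 2.579 servings and 1.758 servings → $4.88.
Cheapest feasible corner: $3.20.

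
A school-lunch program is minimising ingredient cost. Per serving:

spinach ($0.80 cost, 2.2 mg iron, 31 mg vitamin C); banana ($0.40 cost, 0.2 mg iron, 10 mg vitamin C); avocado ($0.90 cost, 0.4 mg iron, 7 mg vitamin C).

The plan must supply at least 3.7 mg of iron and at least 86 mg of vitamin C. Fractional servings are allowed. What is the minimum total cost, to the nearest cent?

$2.22

Compare the cost at each extreme point of the feasible region.
spinach only: max(3.7/2.2, 86/31) = 2.774 servings → $2.22.
banana only: max(3.7/0.2, 86/10) = 18.5 servings → $7.40.
avocado only: max(3.7/0.4, 86/7) = 12.29 servings → $11.06.
spinach + banana with both tight: 1.253 servings and 4.715 servings → $2.89.
spinach + avocado with both targets exact would need a negative amount; discard.
banana + avocado with both tight: 3.269 servings and 7.615 servings → $8.16.
Cheapest feasible corner: $2.22.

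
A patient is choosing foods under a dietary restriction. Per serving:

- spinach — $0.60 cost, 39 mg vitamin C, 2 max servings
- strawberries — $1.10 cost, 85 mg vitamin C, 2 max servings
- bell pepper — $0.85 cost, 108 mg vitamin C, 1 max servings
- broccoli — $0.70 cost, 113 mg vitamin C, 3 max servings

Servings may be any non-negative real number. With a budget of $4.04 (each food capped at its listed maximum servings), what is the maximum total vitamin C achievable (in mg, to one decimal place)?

531.2 mg

Vitamin C per dollar: broccoli 161.4, bell pepper 127.1, strawberries 77.27, spinach 65.
Take 3 servings of broccoli: spends $2.10, +339.0 mg vitamin C (running total 339.0 mg).
Take 1 serving of bell pepper: spends $0.85, +108.0 mg vitamin C (running total 447.0 mg).
Take 0.9909 servings of strawberries: spends $1.09, +84.2 mg vitamin C (running total 531.2 mg).
Greedy by best ratio exhausts the cost allowance optimally: 531.2 mg.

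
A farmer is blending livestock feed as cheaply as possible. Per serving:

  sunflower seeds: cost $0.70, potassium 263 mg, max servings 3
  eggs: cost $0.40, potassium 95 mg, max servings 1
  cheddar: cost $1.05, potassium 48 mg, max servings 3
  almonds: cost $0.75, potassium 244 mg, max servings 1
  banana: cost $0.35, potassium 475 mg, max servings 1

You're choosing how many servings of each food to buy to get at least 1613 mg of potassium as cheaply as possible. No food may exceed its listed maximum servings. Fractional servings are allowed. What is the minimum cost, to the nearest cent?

$3.82

Cost per mg of potassium: banana $0.0007, sunflower seeds $0.0027, almonds $0.0031, eggs $0.0042, cheddar $0.0219.
Take 1 serving of banana: +475.0 mg potassium for $0.35 (total $0.35, still need 1138.0 mg).
Take 3 servings of sunflower seeds: +789.0 mg potassium for $2.10 (total $2.45, still need 349.0 mg).
Take 1 serving of almonds: +244.0 mg potassium for $0.75 (total $3.20, still need 105.0 mg).
Take 1 serving of eggs: +95.0 mg potassium for $0.40 (total $3.60, still need 10.0 mg).
Take 0.2083 servings of cheddar: +10.0 mg potassium for $0.22 (total $3.82, still need 0.0 mg).
Filling from the cheapest source first is optimal under one linear minimum: $3.82.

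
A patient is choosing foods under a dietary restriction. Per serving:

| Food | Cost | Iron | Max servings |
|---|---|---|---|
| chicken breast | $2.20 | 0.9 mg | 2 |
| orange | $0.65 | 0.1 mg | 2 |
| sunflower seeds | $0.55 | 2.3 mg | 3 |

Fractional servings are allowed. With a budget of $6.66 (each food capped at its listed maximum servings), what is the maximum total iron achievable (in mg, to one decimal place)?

Iron per dollar: sunflower seeds 4.182, chicken breast 0.4091, orange 0.1538.
Take 3 servings of sunflower seeds: spends $1.65, +6.9 mg iron (running total 6.9 mg).
Take 2 servings of chicken breast: spends $4.40, +1.8 mg iron (running total 8.7 mg).
Take 0.9385 servings of orange: spends $0.61, +0.1 mg iron (running total 8.8 mg).
Filling greedily by iron-per-dollar is optimal for one linear limit, giving 8.8 mg.

8.8 mg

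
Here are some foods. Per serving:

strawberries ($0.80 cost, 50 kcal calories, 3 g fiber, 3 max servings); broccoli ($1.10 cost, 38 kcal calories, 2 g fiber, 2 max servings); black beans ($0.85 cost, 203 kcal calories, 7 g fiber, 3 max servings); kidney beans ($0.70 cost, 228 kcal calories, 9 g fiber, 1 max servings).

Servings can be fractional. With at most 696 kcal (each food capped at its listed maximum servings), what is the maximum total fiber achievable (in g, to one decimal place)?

30.3 g

Fiber per kcal: strawberries 0.06, broccoli 0.05263, kidney beans 0.03947, black beans 0.03448.
Take 3 servings of strawberries: uses 150 kcal, +9.0 g fiber (running total 9.0 g).
Take 2 servings of broccoli: uses 76 kcal, +4.0 g fiber (running total 13.0 g).
Take 1 serving of kidney beans: uses 228 kcal, +9.0 g fiber (running total 22.0 g).
Take 1.192 servings of black beans: uses 242 kcal, +8.3 g fiber (running total 30.3 g).
Filling greedily by fiber-per-kcal is optimal for one linear limit, giving 30.3 g.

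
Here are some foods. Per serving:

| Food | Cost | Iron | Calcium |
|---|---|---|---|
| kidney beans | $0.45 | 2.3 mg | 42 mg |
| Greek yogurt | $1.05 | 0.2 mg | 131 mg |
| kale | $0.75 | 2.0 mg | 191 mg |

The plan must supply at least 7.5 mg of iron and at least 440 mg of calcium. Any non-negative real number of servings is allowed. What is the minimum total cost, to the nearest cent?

$2.17

kidney beans only: max(7.5/2.3, 440/42) = 10.48 servings → $4.71.
Greek yogurt only: max(7.5/0.2, 440/131) = 37.5 servings → $39.38.
kale only: max(7.5/2.0, 440/191) = 3.75 servings → $2.81.
kidney beans + Greek yogurt with both tight: 3.054 servings and 2.38 servings → $3.87.
kidney beans + kale with both tight: 1.555 servings and 1.962 servings → $2.17.
Greek yogurt + kale: the both-tight solution has a negative serving — not a feasible corner.
Cheapest feasible corner: $2.17.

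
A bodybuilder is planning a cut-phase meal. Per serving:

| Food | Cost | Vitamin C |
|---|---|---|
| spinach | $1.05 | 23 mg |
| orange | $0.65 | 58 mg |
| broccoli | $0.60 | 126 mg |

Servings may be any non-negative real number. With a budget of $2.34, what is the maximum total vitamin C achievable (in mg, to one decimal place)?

491.4 mg

Vitamin C per dollar: broccoli 210, orange 89.23, spinach 21.9.
With no serving limits, spend the whole cost allowance on broccoli: $2.34 / $0.60 × 126 mg = 491.4 mg.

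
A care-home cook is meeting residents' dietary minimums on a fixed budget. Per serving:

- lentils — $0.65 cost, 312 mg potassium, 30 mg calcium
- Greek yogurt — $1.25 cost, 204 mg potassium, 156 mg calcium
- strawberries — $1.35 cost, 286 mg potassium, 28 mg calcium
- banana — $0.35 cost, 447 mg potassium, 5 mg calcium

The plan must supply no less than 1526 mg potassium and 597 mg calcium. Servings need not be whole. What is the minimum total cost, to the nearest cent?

$5.31

At the optimum either one food covers both requirements or two foods hit both targets exactly; no other combination can be cheaper.
lentils only: max(1526/312, 597/30) = 19.9 servings → $12.94.
Greek yogurt only: max(1526/204, 597/156) = 7.48 servings → $9.35.
strawberries only: max(1526/286, 597/28) = 21.32 servings → $28.78.
banana only: max(1526/447, 597/5) = 119.4 servings → $41.79.
lentils + Greek yogurt with both tight: 2.732 servings and 3.301 servings → $5.90.
lentils + strawberries: the both-tight solution has a negative serving — not a feasible corner.
lentils + banana: intersection lies outside the first quadrant.
Greek yogurt + strawberries with both tight: 3.291 servings and 2.989 servings → $8.15.
Greek yogurt + banana with both tight: 3.773 servings and 1.692 servings → $5.31.
strawberries + banana: intersection lies outside the first quadrant.
The minimum over all feasible corners is $5.31.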